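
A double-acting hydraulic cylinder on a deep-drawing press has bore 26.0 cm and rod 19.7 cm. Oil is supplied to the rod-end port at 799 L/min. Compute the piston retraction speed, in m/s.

Rod-side annular area A_ann = π/4 × (26.0² − 19.7²) = 226.1 cm^2
Flow into the rod-end port fills the annular volume.
v = Q / A

v ≈ 0.589 m/s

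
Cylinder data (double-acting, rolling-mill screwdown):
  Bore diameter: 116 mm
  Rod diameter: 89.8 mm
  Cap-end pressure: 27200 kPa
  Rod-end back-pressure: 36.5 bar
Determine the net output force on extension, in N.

Cap-side area A_cap = π/4 × (116 mm)² = 10570 mm^2
Rod-side annular area A_ann = π/4 × (116² − 89.8²) = 4235 mm^2
Net thrust = P_cap·A_cap − P_rod·A_ann = 2.875e5 N − 15460 N

F ≈ 2.72e5 N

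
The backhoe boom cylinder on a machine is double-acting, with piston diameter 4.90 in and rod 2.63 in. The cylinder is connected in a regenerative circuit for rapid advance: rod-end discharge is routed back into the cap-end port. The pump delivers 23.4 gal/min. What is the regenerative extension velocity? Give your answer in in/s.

v ≈ 16.6 in/s

In regeneration the rod-end outflow joins the pump flow into the cap end, so the net volume the pump must supply per unit advance equals the rod cross-section area.
Rod cross-section A_rod = π/4 × (2.63 in)² = 5.433 in^2
v = Q_pump / A_rod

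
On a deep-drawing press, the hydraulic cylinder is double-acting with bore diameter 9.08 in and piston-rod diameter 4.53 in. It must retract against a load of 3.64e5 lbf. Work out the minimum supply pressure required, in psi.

P ≈ 7480 psi

Rod-side annular area A_ann = π/4 × (9.08² − 4.53²) = 48.64 in^2
Retraction: pressure acts on the annular area.
P = F / A = 3.64e5 lbf / A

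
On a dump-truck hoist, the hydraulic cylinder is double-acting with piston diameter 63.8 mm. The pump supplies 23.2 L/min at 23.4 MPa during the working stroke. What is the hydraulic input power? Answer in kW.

Hydraulic power = P × Q

W ≈ 9.05 kW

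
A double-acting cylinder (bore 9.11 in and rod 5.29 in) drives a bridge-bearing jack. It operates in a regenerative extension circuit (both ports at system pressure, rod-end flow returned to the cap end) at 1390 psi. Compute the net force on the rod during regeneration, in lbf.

With equal pressure on both faces, forces on the annular region cancel; the net push is pressure × rod cross-section.
Rod cross-section A_rod = π/4 × (5.29 in)² = 21.98 in^2
F = P × A_rod

F ≈ 30600 lbf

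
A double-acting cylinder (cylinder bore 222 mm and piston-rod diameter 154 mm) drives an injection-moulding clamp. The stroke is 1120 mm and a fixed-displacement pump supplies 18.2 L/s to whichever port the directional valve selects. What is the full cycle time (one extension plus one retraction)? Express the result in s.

Cap-side area A_cap = π/4 × (222 mm)² = 38710 mm^2
Rod-side annular area A_ann = π/4 × (222² − 154²) = 20080 mm^2
t_ext = A_cap·L/Q = 2.382 s
t_ret = A_ann·L/Q = 1.236 s
t_cycle = t_ext + t_ret

t ≈ 3.62 s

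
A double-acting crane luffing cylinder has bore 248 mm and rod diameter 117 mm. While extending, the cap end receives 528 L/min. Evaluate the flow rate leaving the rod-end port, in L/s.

Cap-side area A_cap = π/4 × (248 mm)² = 48310 mm^2
Rod-side annular area A_ann = π/4 × (248² − 117²) = 37550 mm^2
Piston speed v = Q_in/A_cap; rod-end outflow Q_out = v × A_ann = Q_in × A_ann/A_cap.

Q_out ≈ 6.84 L/s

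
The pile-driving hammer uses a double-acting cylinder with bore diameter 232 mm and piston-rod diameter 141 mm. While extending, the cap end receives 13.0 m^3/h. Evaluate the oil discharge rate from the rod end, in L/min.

Cap-side area A_cap = π/4 × (232 mm)² = 42270 mm^2
Rod-side annular area A_ann = π/4 × (232² − 141²) = 26660 mm^2
Piston speed v = Q_in/A_cap; rod-end outflow Q_out = v × A_ann = Q_in × A_ann/A_cap.

Q_out ≈ 137 L/min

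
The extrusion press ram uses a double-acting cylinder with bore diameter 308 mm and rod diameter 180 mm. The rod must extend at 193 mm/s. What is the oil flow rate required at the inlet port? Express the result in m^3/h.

Q ≈ 51.8 m^3/h

Cap-side area A_cap = π/4 × (308 mm)² = 74510 mm^2
Q = A × v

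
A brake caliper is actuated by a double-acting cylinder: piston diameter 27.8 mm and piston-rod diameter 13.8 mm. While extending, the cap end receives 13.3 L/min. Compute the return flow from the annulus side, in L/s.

Cap-side area A_cap = π/4 × (27.8 mm)² = 607.0 mm^2
Rod-side annular area A_ann = π/4 × (27.8² − 13.8²) = 457.4 mm^2
Piston speed v = Q_in/A_cap; rod-end outflow Q_out = v × A_ann = Q_in × A_ann/A_cap.

Q_out ≈ 0.167 L/s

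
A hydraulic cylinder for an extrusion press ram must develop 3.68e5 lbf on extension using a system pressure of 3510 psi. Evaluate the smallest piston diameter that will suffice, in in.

D ≈ 11.6 in

Extension force acts on the full piston face: F = P × (π/4)D².
D = √(4F / (πP)) = √(4 × 3.68e5 lbf / (π × 3510 psi))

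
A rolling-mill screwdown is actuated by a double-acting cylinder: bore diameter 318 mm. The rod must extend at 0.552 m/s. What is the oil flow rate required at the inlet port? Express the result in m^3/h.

Q ≈ 158 m^3/h

Cap-side area A_cap = π/4 × (318 mm)² = 79420 mm^2
Q = A × v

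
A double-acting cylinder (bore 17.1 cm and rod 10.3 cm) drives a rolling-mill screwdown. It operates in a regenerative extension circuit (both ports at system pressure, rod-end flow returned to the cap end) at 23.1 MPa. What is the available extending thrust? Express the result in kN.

F ≈ 192 kN

With equal pressure on both faces, forces on the annular region cancel; the net push is pressure × rod cross-section.
Rod cross-section A_rod = π/4 × (10.3 cm)² = 83.32 cm^2
F = P × A_rod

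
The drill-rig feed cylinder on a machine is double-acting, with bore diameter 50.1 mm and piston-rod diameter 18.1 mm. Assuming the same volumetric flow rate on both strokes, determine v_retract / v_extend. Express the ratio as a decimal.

Cap-side area A_cap = π/4 × (50.1 mm)² = 1971 mm^2
Rod-side annular area A_ann = π/4 × (50.1² − 18.1²) = 1714 mm^2
For equal Q, v ∝ 1/A, so v_ret/v_ext = A_cap/A_ann.

v_ret/v_ext ≈ 1.15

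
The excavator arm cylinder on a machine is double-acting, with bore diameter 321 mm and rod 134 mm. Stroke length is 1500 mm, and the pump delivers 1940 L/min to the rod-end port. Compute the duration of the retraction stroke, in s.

t ≈ 3.10 s

Rod-side annular area A_ann = π/4 × (321² − 134²) = 66830 mm^2
Swept volume V = A × L; t = V / Q = A·L / Q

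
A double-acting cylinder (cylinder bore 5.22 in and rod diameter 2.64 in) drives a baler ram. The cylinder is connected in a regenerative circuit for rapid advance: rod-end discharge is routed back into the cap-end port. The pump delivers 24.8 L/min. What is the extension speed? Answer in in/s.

v ≈ 4.61 in/s

In regeneration the rod-end outflow joins the pump flow into the cap end, so the net volume the pump must supply per unit advance equals the rod cross-section area.
Rod cross-section A_rod = π/4 × (2.64 in)² = 5.474 in^2
v = Q_pump / A_rod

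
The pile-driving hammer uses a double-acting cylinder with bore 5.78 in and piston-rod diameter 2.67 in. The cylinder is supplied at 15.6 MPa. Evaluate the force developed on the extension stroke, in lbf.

F ≈ 59400 lbf

Cap-side area A_cap = π/4 × (5.78 in)² = 26.24 in^2
F = P × A_cap = 15.6 MPa × A_cap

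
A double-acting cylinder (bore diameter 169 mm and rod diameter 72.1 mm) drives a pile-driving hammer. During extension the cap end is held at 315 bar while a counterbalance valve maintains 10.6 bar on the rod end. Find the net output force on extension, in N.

Cap-side area A_cap = π/4 × (169 mm)² = 22430 mm^2
Rod-side annular area A_ann = π/4 × (169² − 72.1²) = 18350 mm^2
Net thrust = P_cap·A_cap − P_rod·A_ann = 7.066e5 N − 19450 N

F ≈ 6.87e5 N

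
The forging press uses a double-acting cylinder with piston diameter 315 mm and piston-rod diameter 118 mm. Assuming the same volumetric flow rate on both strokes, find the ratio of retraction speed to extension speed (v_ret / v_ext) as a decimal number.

Cap-side area A_cap = π/4 × (315 mm)² = 77930 mm^2
Rod-side annular area A_ann = π/4 × (315² − 118²) = 67000 mm^2
For equal Q, v ∝ 1/A, so v_ret/v_ext = A_cap/A_ann.

v_ret/v_ext ≈ 1.16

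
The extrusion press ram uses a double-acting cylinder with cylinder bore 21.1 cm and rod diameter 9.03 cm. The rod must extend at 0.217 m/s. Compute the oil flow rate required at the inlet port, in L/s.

Cap-side area A_cap = π/4 × (21.1 cm)² = 349.7 cm^2
Q = A × v

Q ≈ 7.59 L/s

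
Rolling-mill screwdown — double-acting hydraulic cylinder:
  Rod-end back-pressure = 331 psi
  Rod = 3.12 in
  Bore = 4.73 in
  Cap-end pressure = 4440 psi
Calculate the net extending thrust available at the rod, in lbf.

Cap-side area A_cap = π/4 × (4.73 in)² = 17.57 in^2
Rod-side annular area A_ann = π/4 × (4.73² − 3.12²) = 9.926 in^2
Net thrust = P_cap·A_cap − P_rod·A_ann = 78020 lbf − 3286 lbf

F ≈ 74700 lbf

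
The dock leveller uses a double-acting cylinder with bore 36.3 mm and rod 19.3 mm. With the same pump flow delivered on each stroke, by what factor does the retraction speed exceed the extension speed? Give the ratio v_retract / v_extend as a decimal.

Cap-side area A_cap = π/4 × (36.3 mm)² = 1035 mm^2
Rod-side annular area A_ann = π/4 × (36.3² − 19.3²) = 742.4 mm^2
For equal Q, v ∝ 1/A, so v_ret/v_ext = A_cap/A_ann.

v_ret/v_ext ≈ 1.39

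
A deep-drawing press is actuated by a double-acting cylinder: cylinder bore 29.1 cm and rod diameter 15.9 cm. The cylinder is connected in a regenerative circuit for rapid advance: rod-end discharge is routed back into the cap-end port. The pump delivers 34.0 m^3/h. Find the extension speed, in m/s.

In regeneration the rod-end outflow joins the pump flow into the cap end, so the net volume the pump must supply per unit advance equals the rod cross-section area.
Rod cross-section A_rod = π/4 × (15.9 cm)² = 198.6 cm^2
v = Q_pump / A_rod

v ≈ 0.476 m/s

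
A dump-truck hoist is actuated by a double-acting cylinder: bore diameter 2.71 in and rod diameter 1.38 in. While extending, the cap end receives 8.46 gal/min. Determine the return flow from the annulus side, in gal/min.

Q_out ≈ 6.27 gal/min

Cap-side area A_cap = π/4 × (2.71 in)² = 5.768 in^2
Rod-side annular area A_ann = π/4 × (2.71² − 1.38²) = 4.272 in^2
Piston speed v = Q_in/A_cap; rod-end outflow Q_out = v × A_ann = Q_in × A_ann/A_cap.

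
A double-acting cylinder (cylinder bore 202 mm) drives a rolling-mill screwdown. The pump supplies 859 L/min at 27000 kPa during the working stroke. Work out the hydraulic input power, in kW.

Hydraulic power = P × Q

W ≈ 387 kW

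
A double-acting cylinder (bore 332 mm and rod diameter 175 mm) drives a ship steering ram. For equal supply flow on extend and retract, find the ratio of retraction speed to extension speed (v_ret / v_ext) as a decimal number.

Cap-side area A_cap = π/4 × (332 mm)² = 86570 mm^2
Rod-side annular area A_ann = π/4 × (332² − 175²) = 62520 mm^2
For equal Q, v ∝ 1/A, so v_ret/v_ext = A_cap/A_ann.

v_ret/v_ext ≈ 1.38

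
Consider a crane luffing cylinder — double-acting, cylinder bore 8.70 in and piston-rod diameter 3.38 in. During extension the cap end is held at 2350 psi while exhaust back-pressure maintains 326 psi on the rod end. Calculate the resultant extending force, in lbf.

F ≈ 1.23e5 lbf

Cap-side area A_cap = π/4 × (8.70 in)² = 59.45 in^2
Rod-side annular area A_ann = π/4 × (8.70² − 3.38²) = 50.47 in^2
Net thrust = P_cap·A_cap − P_rod·A_ann = 1.397e5 lbf − 16450 lbf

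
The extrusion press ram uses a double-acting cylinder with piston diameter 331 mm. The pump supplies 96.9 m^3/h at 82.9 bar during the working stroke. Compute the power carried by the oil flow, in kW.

Hydraulic power = P × Q

W ≈ 223 kW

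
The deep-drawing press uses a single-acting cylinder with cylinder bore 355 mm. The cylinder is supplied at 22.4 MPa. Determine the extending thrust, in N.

Cap-side area A_cap = π/4 × (355 mm)² = 98980 mm^2
F = P × A_cap = 22.4 MPa × A_cap

F ≈ 2.22e6 N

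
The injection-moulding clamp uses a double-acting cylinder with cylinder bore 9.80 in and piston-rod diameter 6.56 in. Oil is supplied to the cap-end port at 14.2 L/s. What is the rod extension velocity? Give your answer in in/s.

v ≈ 11.5 in/s

Cap-side area A_cap = π/4 × (9.80 in)² = 75.43 in^2
v = Q / A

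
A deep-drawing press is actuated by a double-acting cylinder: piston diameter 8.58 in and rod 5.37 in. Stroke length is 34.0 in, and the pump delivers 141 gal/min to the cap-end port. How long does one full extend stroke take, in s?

Cap-side area A_cap = π/4 × (8.58 in)² = 57.82 in^2
Swept volume V = A × L; t = V / Q = A·L / Q

t ≈ 3.62 s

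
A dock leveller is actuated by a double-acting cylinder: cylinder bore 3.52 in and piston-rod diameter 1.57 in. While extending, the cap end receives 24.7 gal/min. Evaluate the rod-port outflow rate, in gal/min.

Cap-side area A_cap = π/4 × (3.52 in)² = 9.731 in^2
Rod-side annular area A_ann = π/4 × (3.52² − 1.57²) = 7.795 in^2
Piston speed v = Q_in/A_cap; rod-end outflow Q_out = v × A_ann = Q_in × A_ann/A_cap.

Q_out ≈ 19.8 gal/min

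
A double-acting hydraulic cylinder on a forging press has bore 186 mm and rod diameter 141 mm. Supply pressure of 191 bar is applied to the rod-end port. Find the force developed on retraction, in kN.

Rod-side annular area A_ann = π/4 × (186² − 141²) = 11560 mm^2
On retraction the pressure acts on the annular area (bore minus rod).
F = P × A_ann

F ≈ 221 kN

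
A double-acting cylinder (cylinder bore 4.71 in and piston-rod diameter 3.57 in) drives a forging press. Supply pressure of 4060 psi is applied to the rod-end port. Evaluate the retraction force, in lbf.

F ≈ 30100 lbf

Rod-side annular area A_ann = π/4 × (4.71² − 3.57²) = 7.414 in^2
On retraction the pressure acts on the annular area (bore minus rod).
F = P × A_ann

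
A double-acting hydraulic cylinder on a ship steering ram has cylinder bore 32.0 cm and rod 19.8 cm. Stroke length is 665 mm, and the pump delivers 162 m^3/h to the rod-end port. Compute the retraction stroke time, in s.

Rod-side annular area A_ann = π/4 × (32.0² − 19.8²) = 496.3 cm^2
Swept volume V = A × L; t = V / Q = A·L / Q

t ≈ 0.733 s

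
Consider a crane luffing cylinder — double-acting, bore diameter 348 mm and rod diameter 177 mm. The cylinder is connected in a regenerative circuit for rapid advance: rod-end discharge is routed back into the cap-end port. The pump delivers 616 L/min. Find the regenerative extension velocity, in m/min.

In regeneration the rod-end outflow joins the pump flow into the cap end, so the net volume the pump must supply per unit advance equals the rod cross-section area.
Rod cross-section A_rod = π/4 × (177 mm)² = 24610 mm^2
v = Q_pump / A_rod

v ≈ 25.0 m/min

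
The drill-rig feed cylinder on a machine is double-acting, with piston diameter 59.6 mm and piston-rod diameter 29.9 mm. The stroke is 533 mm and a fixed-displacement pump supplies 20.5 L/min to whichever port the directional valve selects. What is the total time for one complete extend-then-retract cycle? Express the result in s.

Cap-side area A_cap = π/4 × (59.6 mm)² = 2790 mm^2
Rod-side annular area A_ann = π/4 × (59.6² − 29.9²) = 2088 mm^2
t_ext = A_cap·L/Q = 4.352 s
t_ret = A_ann·L/Q = 3.257 s
t_cycle = t_ext + t_ret

t ≈ 7.61 s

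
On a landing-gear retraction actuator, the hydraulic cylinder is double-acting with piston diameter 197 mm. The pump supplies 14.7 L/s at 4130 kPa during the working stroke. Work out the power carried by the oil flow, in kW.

W ≈ 60.7 kW

Hydraulic power = P × Q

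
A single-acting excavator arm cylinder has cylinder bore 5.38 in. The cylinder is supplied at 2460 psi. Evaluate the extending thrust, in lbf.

Cap-side area A_cap = π/4 × (5.38 in)² = 22.73 in^2
F = P × A_cap = 2460 psi × A_cap

F ≈ 55900 lbf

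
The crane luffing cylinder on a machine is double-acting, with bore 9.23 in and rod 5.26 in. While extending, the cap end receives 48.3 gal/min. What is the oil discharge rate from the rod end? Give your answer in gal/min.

Cap-side area A_cap = π/4 × (9.23 in)² = 66.91 in^2
Rod-side annular area A_ann = π/4 × (9.23² − 5.26²) = 45.18 in^2
Piston speed v = Q_in/A_cap; rod-end outflow Q_out = v × A_ann = Q_in × A_ann/A_cap.

Q_out ≈ 32.6 gal/min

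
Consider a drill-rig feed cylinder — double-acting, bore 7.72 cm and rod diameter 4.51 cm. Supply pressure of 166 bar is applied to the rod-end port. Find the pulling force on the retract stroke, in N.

Rod-side annular area A_ann = π/4 × (7.72² − 4.51²) = 30.83 cm^2
On retraction the pressure acts on the annular area (bore minus rod).
F = P × A_ann

F ≈ 51200 N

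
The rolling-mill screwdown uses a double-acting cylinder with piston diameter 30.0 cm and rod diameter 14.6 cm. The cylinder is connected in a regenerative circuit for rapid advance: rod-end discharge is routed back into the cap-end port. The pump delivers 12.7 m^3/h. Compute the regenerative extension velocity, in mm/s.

v ≈ 211 mm/s

In regeneration the rod-end outflow joins the pump flow into the cap end, so the net volume the pump must supply per unit advance equals the rod cross-section area.
Rod cross-section A_rod = π/4 × (14.6 cm)² = 167.4 cm^2
v = Q_pump / A_rod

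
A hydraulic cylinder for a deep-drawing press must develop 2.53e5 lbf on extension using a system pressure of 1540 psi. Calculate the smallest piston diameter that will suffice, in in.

Extension force acts on the full piston face: F = P × (π/4)D².
D = √(4F / (πP)) = √(4 × 2.53e5 lbf / (π × 1540 psi))

D ≈ 14.5 in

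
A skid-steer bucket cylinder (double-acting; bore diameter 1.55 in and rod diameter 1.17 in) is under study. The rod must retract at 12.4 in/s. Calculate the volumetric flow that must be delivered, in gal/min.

Rod-side annular area A_ann = π/4 × (1.55² − 1.17²) = 0.8118 in^2
Q = A × v

Q ≈ 2.61 gal/min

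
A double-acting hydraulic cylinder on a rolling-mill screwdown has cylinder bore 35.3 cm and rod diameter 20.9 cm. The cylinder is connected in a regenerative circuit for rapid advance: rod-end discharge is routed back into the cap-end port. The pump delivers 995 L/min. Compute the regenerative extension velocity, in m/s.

v ≈ 0.483 m/s

In regeneration the rod-end outflow joins the pump flow into the cap end, so the net volume the pump must supply per unit advance equals the rod cross-section area.
Rod cross-section A_rod = π/4 × (20.9 cm)² = 343.1 cm^2
v = Q_pump / A_rod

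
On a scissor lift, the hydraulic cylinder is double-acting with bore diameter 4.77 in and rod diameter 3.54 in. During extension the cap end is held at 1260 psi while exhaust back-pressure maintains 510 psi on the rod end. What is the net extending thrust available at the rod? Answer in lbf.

F ≈ 18400 lbf

Cap-side area A_cap = π/4 × (4.77 in)² = 17.87 in^2
Rod-side annular area A_ann = π/4 × (4.77² − 3.54²) = 8.028 in^2
Net thrust = P_cap·A_cap − P_rod·A_ann = 22520 lbf − 4094 lbf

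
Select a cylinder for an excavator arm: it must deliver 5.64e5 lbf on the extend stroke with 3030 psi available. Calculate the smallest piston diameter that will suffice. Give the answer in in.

Extension force acts on the full piston face: F = P × (π/4)D².
D = √(4F / (πP)) = √(4 × 5.64e5 lbf / (π × 3030 psi))

D ≈ 15.4 in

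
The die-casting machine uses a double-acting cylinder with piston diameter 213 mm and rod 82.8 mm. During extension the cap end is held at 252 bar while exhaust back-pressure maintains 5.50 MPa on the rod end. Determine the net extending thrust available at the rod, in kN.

Cap-side area A_cap = π/4 × (213 mm)² = 35630 mm^2
Rod-side annular area A_ann = π/4 × (213² − 82.8²) = 30250 mm^2
Net thrust = P_cap·A_cap − P_rod·A_ann = 897.9 kN − 166.4 kN

F ≈ 732 kN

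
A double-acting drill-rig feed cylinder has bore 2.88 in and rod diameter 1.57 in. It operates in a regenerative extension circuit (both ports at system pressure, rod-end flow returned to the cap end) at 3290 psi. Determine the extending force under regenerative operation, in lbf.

With equal pressure on both faces, forces on the annular region cancel; the net push is pressure × rod cross-section.
Rod cross-section A_rod = π/4 × (1.57 in)² = 1.936 in^2
F = P × A_rod

F ≈ 6370 lbf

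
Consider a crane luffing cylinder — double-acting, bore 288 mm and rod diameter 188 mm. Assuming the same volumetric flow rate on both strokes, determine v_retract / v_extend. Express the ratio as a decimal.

Cap-side area A_cap = π/4 × (288 mm)² = 65140 mm^2
Rod-side annular area A_ann = π/4 × (288² − 188²) = 37380 mm^2
For equal Q, v ∝ 1/A, so v_ret/v_ext = A_cap/A_ann.

v_ret/v_ext ≈ 1.74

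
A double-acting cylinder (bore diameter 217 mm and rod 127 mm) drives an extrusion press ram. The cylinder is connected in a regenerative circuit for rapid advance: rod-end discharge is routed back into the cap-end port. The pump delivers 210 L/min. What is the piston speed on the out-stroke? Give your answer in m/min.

v ≈ 16.6 m/min

In regeneration the rod-end outflow joins the pump flow into the cap end, so the net volume the pump must supply per unit advance equals the rod cross-section area.
Rod cross-section A_rod = π/4 × (127 mm)² = 12670 mm^2
v = Q_pump / A_rod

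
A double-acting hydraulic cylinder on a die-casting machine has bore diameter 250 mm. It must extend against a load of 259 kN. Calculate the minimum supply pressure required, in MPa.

P ≈ 5.28 MPa

Cap-side area A_cap = π/4 × (250 mm)² = 49090 mm^2
P = F / A = 259 kN / A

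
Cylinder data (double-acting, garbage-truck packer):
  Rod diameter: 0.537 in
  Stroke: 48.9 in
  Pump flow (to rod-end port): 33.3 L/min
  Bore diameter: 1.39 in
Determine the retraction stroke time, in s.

t ≈ 1.86 s

Rod-side annular area A_ann = π/4 × (1.39² − 0.537²) = 1.291 in^2
Swept volume V = A × L; t = V / Q = A·L / Q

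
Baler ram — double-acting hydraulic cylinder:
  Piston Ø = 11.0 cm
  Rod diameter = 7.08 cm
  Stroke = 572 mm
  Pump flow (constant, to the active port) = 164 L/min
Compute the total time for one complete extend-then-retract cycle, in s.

Cap-side area A_cap = π/4 × (11.0 cm)² = 95.03 cm^2
Rod-side annular area A_ann = π/4 × (11.0² − 7.08²) = 55.66 cm^2
t_ext = A_cap·L/Q = 1.989 s
t_ret = A_ann·L/Q = 1.165 s
t_cycle = t_ext + t_ret

t ≈ 3.15 s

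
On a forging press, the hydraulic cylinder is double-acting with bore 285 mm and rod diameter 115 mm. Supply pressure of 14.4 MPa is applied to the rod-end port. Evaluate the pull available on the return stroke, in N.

F ≈ 7.69e5 N

Rod-side annular area A_ann = π/4 × (285² − 115²) = 53410 mm^2
On retraction the pressure acts on the annular area (bore minus rod).
F = P × A_ann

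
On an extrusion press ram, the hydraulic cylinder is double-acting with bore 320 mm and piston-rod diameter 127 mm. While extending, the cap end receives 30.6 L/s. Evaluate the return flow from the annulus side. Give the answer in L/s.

Q_out ≈ 25.8 L/s

Cap-side area A_cap = π/4 × (320 mm)² = 80420 mm^2
Rod-side annular area A_ann = π/4 × (320² − 127²) = 67760 mm^2
Piston speed v = Q_in/A_cap; rod-end outflow Q_out = v × A_ann = Q_in × A_ann/A_cap.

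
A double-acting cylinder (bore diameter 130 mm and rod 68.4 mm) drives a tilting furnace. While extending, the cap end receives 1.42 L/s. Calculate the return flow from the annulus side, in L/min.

Cap-side area A_cap = π/4 × (130 mm)² = 13270 mm^2
Rod-side annular area A_ann = π/4 × (130² − 68.4²) = 9599 mm^2
Piston speed v = Q_in/A_cap; rod-end outflow Q_out = v × A_ann = Q_in × A_ann/A_cap.

Q_out ≈ 61.6 L/min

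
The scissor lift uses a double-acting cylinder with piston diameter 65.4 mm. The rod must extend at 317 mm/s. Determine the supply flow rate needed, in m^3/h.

Q ≈ 3.83 m^3/h

Cap-side area A_cap = π/4 × (65.4 mm)² = 3359 mm^2
Q = A × v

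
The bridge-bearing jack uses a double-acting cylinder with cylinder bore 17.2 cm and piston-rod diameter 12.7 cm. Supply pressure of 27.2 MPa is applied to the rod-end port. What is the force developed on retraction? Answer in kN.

F ≈ 287 kN

Rod-side annular area A_ann = π/4 × (17.2² − 12.7²) = 105.7 cm^2
On retraction the pressure acts on the annular area (bore minus rod).
F = P × A_ann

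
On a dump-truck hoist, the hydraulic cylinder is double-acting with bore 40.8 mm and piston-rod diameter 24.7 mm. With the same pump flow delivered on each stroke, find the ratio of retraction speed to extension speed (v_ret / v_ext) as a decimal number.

v_ret/v_ext ≈ 1.58

Cap-side area A_cap = π/4 × (40.8 mm)² = 1307 mm^2
Rod-side annular area A_ann = π/4 × (40.8² − 24.7²) = 828.2 mm^2
For equal Q, v ∝ 1/A, so v_ret/v_ext = A_cap/A_ann.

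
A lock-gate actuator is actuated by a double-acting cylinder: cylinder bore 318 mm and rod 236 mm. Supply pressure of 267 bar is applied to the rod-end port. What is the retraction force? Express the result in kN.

F ≈ 953 kN

Rod-side annular area A_ann = π/4 × (318² − 236²) = 35680 mm^2
On retraction the pressure acts on the annular area (bore minus rod).
F = P × A_ann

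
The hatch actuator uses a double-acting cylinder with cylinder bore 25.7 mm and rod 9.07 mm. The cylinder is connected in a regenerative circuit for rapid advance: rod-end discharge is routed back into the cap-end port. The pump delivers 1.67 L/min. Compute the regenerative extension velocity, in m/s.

In regeneration the rod-end outflow joins the pump flow into the cap end, so the net volume the pump must supply per unit advance equals the rod cross-section area.
Rod cross-section A_rod = π/4 × (9.07 mm)² = 64.61 mm^2
v = Q_pump / A_rod

v ≈ 0.431 m/s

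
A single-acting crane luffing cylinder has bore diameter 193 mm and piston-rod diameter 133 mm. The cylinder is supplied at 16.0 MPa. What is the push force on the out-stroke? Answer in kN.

F ≈ 468 kN

Cap-side area A_cap = π/4 × (193 mm)² = 29260 mm^2
F = P × A_cap = 16.0 MPa × A_cap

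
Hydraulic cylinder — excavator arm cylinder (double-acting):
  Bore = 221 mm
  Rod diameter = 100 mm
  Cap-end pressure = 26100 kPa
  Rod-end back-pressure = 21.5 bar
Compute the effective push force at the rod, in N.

F ≈ 9.36e5 N

Cap-side area A_cap = π/4 × (221 mm)² = 38360 mm^2
Rod-side annular area A_ann = π/4 × (221² − 100²) = 30510 mm^2
Net thrust = P_cap·A_cap − P_rod·A_ann = 1.001e6 N − 65590 N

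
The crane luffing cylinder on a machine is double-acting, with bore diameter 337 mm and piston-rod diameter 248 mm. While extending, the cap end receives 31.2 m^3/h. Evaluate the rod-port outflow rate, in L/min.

Cap-side area A_cap = π/4 × (337 mm)² = 89200 mm^2
Rod-side annular area A_ann = π/4 × (337² − 248²) = 40890 mm^2
Piston speed v = Q_in/A_cap; rod-end outflow Q_out = v × A_ann = Q_in × A_ann/A_cap.

Q_out ≈ 238 L/min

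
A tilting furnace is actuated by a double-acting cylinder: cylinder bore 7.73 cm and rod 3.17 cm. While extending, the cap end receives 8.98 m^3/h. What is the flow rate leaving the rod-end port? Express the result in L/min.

Cap-side area A_cap = π/4 × (7.73 cm)² = 46.93 cm^2
Rod-side annular area A_ann = π/4 × (7.73² − 3.17²) = 39.04 cm^2
Piston speed v = Q_in/A_cap; rod-end outflow Q_out = v × A_ann = Q_in × A_ann/A_cap.

Q_out ≈ 124 L/min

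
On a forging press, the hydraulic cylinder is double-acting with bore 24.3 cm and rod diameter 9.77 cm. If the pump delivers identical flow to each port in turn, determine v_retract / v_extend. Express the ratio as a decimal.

v_ret/v_ext ≈ 1.19

Cap-side area A_cap = π/4 × (24.3 cm)² = 463.8 cm^2
Rod-side annular area A_ann = π/4 × (24.3² − 9.77²) = 388.8 cm^2
For equal Q, v ∝ 1/A, so v_ret/v_ext = A_cap/A_ann.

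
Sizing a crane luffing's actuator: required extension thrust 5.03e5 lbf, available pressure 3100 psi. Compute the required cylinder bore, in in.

Extension force acts on the full piston face: F = P × (π/4)D².
D = √(4F / (πP)) = √(4 × 5.03e5 lbf / (π × 3100 psi))

D ≈ 14.4 in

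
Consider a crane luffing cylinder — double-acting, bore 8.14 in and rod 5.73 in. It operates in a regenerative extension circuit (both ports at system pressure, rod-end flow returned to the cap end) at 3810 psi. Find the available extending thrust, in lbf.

F ≈ 98200 lbf

With equal pressure on both faces, forces on the annular region cancel; the net push is pressure × rod cross-section.
Rod cross-section A_rod = π/4 × (5.73 in)² = 25.79 in^2
F = P × A_rod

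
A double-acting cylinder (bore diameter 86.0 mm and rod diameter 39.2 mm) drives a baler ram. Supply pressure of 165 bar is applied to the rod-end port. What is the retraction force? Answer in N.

F ≈ 75900 N

Rod-side annular area A_ann = π/4 × (86.0² − 39.2²) = 4602 mm^2
On retraction the pressure acts on the annular area (bore minus rod).
F = P × A_ann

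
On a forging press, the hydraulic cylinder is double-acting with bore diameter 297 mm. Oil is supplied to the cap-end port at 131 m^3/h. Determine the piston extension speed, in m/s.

v ≈ 0.525 m/s

Cap-side area A_cap = π/4 × (297 mm)² = 69280 mm^2
v = Q / A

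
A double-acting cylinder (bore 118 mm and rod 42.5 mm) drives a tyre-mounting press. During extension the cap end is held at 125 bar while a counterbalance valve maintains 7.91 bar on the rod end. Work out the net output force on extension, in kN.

F ≈ 129 kN

Cap-side area A_cap = π/4 × (118 mm)² = 10940 mm^2
Rod-side annular area A_ann = π/4 × (118² − 42.5²) = 9517 mm^2
Net thrust = P_cap·A_cap − P_rod·A_ann = 136.7 kN − 7.528 kN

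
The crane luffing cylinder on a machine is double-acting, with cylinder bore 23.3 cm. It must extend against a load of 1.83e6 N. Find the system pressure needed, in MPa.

P ≈ 42.9 MPa

Cap-side area A_cap = π/4 × (23.3 cm)² = 426.4 cm^2
P = F / A = 1.83e6 N / A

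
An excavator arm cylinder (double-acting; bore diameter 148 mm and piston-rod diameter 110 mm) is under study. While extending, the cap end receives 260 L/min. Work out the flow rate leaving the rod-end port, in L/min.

Cap-side area A_cap = π/4 × (148 mm)² = 17200 mm^2
Rod-side annular area A_ann = π/4 × (148² − 110²) = 7700 mm^2
Piston speed v = Q_in/A_cap; rod-end outflow Q_out = v × A_ann = Q_in × A_ann/A_cap.

Q_out ≈ 116 L/min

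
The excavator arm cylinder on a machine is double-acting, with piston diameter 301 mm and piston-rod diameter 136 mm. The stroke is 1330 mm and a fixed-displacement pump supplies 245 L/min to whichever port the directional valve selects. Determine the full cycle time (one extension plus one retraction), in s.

t ≈ 41.6 s

Cap-side area A_cap = π/4 × (301 mm)² = 71160 mm^2
Rod-side annular area A_ann = π/4 × (301² − 136²) = 56630 mm^2
t_ext = A_cap·L/Q = 23.18 s
t_ret = A_ann·L/Q = 18.45 s
t_cycle = t_ext + t_ret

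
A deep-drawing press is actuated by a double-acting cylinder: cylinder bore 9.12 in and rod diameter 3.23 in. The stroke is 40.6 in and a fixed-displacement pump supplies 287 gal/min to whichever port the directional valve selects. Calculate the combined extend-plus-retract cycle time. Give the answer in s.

t ≈ 4.50 s

Cap-side area A_cap = π/4 × (9.12 in)² = 65.33 in^2
Rod-side annular area A_ann = π/4 × (9.12² − 3.23²) = 57.13 in^2
t_ext = A_cap·L/Q = 2.400 s
t_ret = A_ann·L/Q = 2.099 s
t_cycle = t_ext + t_ret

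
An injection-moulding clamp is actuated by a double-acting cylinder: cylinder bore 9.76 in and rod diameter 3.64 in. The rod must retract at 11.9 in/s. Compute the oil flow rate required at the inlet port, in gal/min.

Rod-side annular area A_ann = π/4 × (9.76² − 3.64²) = 64.41 in^2
Q = A × v

Q ≈ 199 gal/min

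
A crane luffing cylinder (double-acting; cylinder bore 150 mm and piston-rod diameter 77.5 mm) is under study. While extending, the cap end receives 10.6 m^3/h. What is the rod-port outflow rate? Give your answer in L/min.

Q_out ≈ 130 L/min

Cap-side area A_cap = π/4 × (150 mm)² = 17670 mm^2
Rod-side annular area A_ann = π/4 × (150² − 77.5²) = 12950 mm^2
Piston speed v = Q_in/A_cap; rod-end outflow Q_out = v × A_ann = Q_in × A_ann/A_cap.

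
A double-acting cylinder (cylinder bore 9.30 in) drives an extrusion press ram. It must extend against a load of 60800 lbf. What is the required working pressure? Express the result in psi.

Cap-side area A_cap = π/4 × (9.30 in)² = 67.93 in^2
P = F / A = 60800 lbf / A

P ≈ 895 psi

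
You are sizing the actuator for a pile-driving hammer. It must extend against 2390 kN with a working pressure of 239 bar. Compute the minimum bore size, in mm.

D ≈ 357 mm

Extension force acts on the full piston face: F = P × (π/4)D².
D = √(4F / (πP)) = √(4 × 2390 kN / (π × 239 bar))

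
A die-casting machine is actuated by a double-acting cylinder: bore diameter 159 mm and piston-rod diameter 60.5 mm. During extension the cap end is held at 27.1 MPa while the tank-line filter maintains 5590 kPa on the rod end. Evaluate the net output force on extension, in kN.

Cap-side area A_cap = π/4 × (159 mm)² = 19860 mm^2
Rod-side annular area A_ann = π/4 × (159² − 60.5²) = 16980 mm^2
Net thrust = P_cap·A_cap − P_rod·A_ann = 538.1 kN − 94.92 kN

F ≈ 443 kN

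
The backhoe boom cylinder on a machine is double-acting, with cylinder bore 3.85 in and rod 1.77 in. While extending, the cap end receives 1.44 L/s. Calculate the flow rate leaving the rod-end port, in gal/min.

Q_out ≈ 18.0 gal/min

Cap-side area A_cap = π/4 × (3.85 in)² = 11.64 in^2
Rod-side annular area A_ann = π/4 × (3.85² − 1.77²) = 9.181 in^2
Piston speed v = Q_in/A_cap; rod-end outflow Q_out = v × A_ann = Q_in × A_ann/A_cap.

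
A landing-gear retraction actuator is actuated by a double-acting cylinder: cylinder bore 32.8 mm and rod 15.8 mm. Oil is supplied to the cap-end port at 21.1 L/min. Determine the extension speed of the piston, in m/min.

Cap-side area A_cap = π/4 × (32.8 mm)² = 845.0 mm^2
v = Q / A

v ≈ 25.0 m/min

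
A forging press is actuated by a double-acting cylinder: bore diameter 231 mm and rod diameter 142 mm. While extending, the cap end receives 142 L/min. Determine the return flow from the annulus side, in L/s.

Cap-side area A_cap = π/4 × (231 mm)² = 41910 mm^2
Rod-side annular area A_ann = π/4 × (231² − 142²) = 26070 mm^2
Piston speed v = Q_in/A_cap; rod-end outflow Q_out = v × A_ann = Q_in × A_ann/A_cap.

Q_out ≈ 1.47 L/s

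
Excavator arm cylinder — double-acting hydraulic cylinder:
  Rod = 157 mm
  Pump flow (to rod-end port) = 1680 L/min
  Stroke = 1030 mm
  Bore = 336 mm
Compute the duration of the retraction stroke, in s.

t ≈ 2.55 s

Rod-side annular area A_ann = π/4 × (336² − 157²) = 69310 mm^2
Swept volume V = A × L; t = V / Q = A·L / Q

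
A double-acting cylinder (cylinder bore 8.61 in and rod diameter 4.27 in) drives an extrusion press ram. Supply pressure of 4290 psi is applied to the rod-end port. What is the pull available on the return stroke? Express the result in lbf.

Rod-side annular area A_ann = π/4 × (8.61² − 4.27²) = 43.90 in^2
On retraction the pressure acts on the annular area (bore minus rod).
F = P × A_ann

F ≈ 1.88e5 lbf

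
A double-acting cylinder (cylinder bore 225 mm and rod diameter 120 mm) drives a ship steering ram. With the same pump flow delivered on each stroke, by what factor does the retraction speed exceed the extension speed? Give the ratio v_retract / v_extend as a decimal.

Cap-side area A_cap = π/4 × (225 mm)² = 39760 mm^2
Rod-side annular area A_ann = π/4 × (225² − 120²) = 28450 mm^2
For equal Q, v ∝ 1/A, so v_ret/v_ext = A_cap/A_ann.

v_ret/v_ext ≈ 1.40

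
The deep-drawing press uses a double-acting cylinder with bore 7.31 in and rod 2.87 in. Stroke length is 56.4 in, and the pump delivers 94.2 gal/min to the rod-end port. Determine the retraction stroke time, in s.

Rod-side annular area A_ann = π/4 × (7.31² − 2.87²) = 35.50 in^2
Swept volume V = A × L; t = V / Q = A·L / Q

t ≈ 5.52 s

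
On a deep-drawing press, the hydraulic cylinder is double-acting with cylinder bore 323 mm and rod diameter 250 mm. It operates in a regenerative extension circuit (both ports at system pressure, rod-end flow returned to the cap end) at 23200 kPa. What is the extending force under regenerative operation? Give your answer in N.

With equal pressure on both faces, forces on the annular region cancel; the net push is pressure × rod cross-section.
Rod cross-section A_rod = π/4 × (250 mm)² = 49090 mm^2
F = P × A_rod

F ≈ 1.14e6 N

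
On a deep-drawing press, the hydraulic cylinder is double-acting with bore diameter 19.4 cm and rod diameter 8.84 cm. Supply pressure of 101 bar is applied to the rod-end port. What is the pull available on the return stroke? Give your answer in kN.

Rod-side annular area A_ann = π/4 × (19.4² − 8.84²) = 234.2 cm^2
On retraction the pressure acts on the annular area (bore minus rod).
F = P × A_ann

F ≈ 237 kN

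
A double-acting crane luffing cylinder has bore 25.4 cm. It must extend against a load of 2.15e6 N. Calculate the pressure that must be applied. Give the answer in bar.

P ≈ 424 bar

Cap-side area A_cap = π/4 × (25.4 cm)² = 506.7 cm^2
P = F / A = 2.15e6 N / A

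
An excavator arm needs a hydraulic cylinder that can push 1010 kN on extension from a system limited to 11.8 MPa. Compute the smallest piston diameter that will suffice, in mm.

Extension force acts on the full piston face: F = P × (π/4)D².
D = √(4F / (πP)) = √(4 × 1010 kN / (π × 11.8 MPa))

D ≈ 330 mm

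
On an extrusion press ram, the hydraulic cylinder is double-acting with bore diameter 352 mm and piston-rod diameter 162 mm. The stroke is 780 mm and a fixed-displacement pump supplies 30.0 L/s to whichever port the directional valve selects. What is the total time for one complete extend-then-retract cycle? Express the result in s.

Cap-side area A_cap = π/4 × (352 mm)² = 97310 mm^2
Rod-side annular area A_ann = π/4 × (352² − 162²) = 76700 mm^2
t_ext = A_cap·L/Q = 2.530 s
t_ret = A_ann·L/Q = 1.994 s
t_cycle = t_ext + t_ret

t ≈ 4.52 s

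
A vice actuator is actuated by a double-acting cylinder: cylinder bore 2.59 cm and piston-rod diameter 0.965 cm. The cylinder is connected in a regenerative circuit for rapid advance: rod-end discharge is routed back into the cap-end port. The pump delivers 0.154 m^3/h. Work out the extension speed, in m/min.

v ≈ 35.1 m/min

In regeneration the rod-end outflow joins the pump flow into the cap end, so the net volume the pump must supply per unit advance equals the rod cross-section area.
Rod cross-section A_rod = π/4 × (0.965 cm)² = 0.7314 cm^2
v = Q_pump / A_rod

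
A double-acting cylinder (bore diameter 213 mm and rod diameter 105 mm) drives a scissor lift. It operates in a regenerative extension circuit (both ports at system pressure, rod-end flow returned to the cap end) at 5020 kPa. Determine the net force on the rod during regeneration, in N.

With equal pressure on both faces, forces on the annular region cancel; the net push is pressure × rod cross-section.
Rod cross-section A_rod = π/4 × (105 mm)² = 8659 mm^2
F = P × A_rod

F ≈ 43500 N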